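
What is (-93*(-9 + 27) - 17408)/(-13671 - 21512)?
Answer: 19082/35183 ≈ 0.54236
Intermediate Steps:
(-93*(-9 + 27) - 17408)/(-13671 - 21512) = (-93*18 - 17408)/(-35183) = (-1674 - 17408)*(-1/35183) = -19082*(-1/35183) = 19082/35183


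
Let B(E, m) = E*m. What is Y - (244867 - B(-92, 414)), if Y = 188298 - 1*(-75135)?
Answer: -19522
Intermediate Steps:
Y = 263433 (Y = 188298 + 75135 = 263433)
Y - (244867 - B(-92, 414)) = 263433 - (244867 - (-92)*414) = 263433 - (244867 - 1*(-38088)) = 263433 - (244867 + 38088) = 263433 - 1*282955 = 263433 - 282955 = -19522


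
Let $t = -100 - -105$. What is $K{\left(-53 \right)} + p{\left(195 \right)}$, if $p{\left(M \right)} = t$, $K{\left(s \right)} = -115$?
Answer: $-110$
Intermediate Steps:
$t = 5$ ($t = -100 + 105 = 5$)
$p{\left(M \right)} = 5$
$K{\left(-53 \right)} + p{\left(195 \right)} = -115 + 5 = -110$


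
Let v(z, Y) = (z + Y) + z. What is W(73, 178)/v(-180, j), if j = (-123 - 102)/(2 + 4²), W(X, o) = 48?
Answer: -96/745 ≈ -0.12886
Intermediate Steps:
j = -25/2 (j = -225/(2 + 16) = -225/18 = -225*1/18 = -25/2 ≈ -12.500)
v(z, Y) = Y + 2*z (v(z, Y) = (Y + z) + z = Y + 2*z)
W(73, 178)/v(-180, j) = 48/(-25/2 + 2*(-180)) = 48/(-25/2 - 360) = 48/(-745/2) = 48*(-2/745) = -96/745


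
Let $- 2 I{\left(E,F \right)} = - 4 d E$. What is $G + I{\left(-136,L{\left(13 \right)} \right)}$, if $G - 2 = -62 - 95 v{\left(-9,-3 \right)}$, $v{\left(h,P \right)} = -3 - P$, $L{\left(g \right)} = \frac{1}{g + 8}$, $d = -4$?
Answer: $1028$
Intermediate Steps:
$L{\left(g \right)} = \frac{1}{8 + g}$
$I{\left(E,F \right)} = - 8 E$ ($I{\left(E,F \right)} = - \frac{\left(-4\right) \left(-4\right) E}{2} = - \frac{16 E}{2} = - 8 E$)
$G = -60$ ($G = 2 - \left(62 + 95 \left(-3 - -3\right)\right) = 2 - \left(62 + 95 \left(-3 + 3\right)\right) = 2 - 62 = -60$)
$G + I{\left(-136,L{\left(13 \right)} \right)} = -60 - -1088 = -60 + 1088 = 1028$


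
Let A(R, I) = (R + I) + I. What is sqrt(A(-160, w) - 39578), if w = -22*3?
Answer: 3*I*sqrt(4430) ≈ 199.67*I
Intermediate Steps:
w = -66
A(R, I) = R + 2*I (A(R, I) = (I + R) + I = R + 2*I)
sqrt(A(-160, w) - 39578) = sqrt((-160 + 2*(-66)) - 39578) = sqrt((-160 - 132) - 39578) = sqrt(-292 - 39578) = sqrt(-39870) = 3*I*sqrt(4430)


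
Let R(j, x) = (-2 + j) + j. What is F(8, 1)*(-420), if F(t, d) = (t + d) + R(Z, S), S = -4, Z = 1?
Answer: -3780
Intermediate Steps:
R(j, x) = -2 + 2*j
F(t, d) = d + t (F(t, d) = (t + d) + (-2 + 2*1) = (d + t) + (-2 + 2) = (d + t) + 0 = d + t)
F(8, 1)*(-420) = (1 + 8)*(-420) = 9*(-420) = -3780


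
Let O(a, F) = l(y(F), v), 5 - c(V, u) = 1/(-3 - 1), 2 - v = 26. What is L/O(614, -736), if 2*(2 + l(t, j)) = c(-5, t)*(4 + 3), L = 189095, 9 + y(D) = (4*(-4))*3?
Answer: 1512760/131 ≈ 11548.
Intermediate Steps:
v = -24 (v = 2 - 1*26 = 2 - 26 = -24)
y(D) = -57 (y(D) = -9 + (4*(-4))*3 = -9 - 16*3 = -9 - 48 = -57)
c(V, u) = 21/4 (c(V, u) = 5 - 1/(-3 - 1) = 5 - 1/(-4) = 5 - 1*(-¼) = 5 + ¼ = 21/4)
l(t, j) = 131/8 (l(t, j) = -2 + (21*(4 + 3)/4)/2 = -2 + ((21/4)*7)/2 = -2 + (½)*(147/4) = -2 + 147/8 = 131/8)
O(a, F) = 131/8
L/O(614, -736) = 189095/(131/8) = 189095*(8/131) = 1512760/131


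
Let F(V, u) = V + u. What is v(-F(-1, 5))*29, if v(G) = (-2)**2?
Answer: 116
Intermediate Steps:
v(G) = 4
v(-F(-1, 5))*29 = 4*29 = 116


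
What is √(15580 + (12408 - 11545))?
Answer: 9*√203 ≈ 128.23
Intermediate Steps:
√(15580 + (12408 - 11545)) = √(15580 + 863) = √16443 = 9*√203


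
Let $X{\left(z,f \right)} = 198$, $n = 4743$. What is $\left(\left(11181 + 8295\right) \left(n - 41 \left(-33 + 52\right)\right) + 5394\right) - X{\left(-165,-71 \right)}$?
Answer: $77208060$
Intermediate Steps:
$\left(\left(11181 + 8295\right) \left(n - 41 \left(-33 + 52\right)\right) + 5394\right) - X{\left(-165,-71 \right)} = \left(\left(11181 + 8295\right) \left(4743 - 41 \left(-33 + 52\right)\right) + 5394\right) - 198 = \left(19476 \left(4743 - 779\right) + 5394\right) - 198 = \left(19476 \cdot 3964 + 5394\right) - 198 = \left(77202864 + 5394\right) - 198 = 77208258 - 198 = 77208060$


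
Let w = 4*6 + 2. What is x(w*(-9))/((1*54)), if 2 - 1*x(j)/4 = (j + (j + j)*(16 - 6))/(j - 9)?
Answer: -328/243 ≈ -1.3498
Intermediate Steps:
w = 26 (w = 24 + 2 = 26)
x(j) = 8 - 84*j/(-9 + j) (x(j) = 8 - 4*(j + (j + j)*(16 - 6))/(j - 9) = 8 - 4*(j + (2*j)*10)/(-9 + j) = 8 - 4*(j + 20*j)/(-9 + j) = 8 - 4*21*j/(-9 + j) = 8 - 84*j/(-9 + j))
x(w*(-9))/((1*54)) = (4*(-18 - 494*(-9))/(-9 + 26*(-9)))/((1*54)) = (4*(-18 - 19*(-234))/(-9 - 234))/54 = (4*(-18 + 4446)/(-243))*(1/54) = (4*(-1/243)*4428)*(1/54) = -656/9*1/54 = -328/243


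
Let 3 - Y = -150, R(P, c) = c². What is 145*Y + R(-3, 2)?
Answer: 22189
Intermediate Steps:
Y = 153 (Y = 3 - 1*(-150) = 3 + 150 = 153)
145*Y + R(-3, 2) = 145*153 + 2² = 22185 + 4 = 22189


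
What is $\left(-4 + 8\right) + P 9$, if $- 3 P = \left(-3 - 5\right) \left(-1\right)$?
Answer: $-20$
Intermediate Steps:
$P = - \frac{8}{3}$ ($P = - \frac{\left(-3 - 5\right) \left(-1\right)}{3} = - \frac{\left(-8\right) \left(-1\right)}{3} = \left(- \frac{1}{3}\right) 8 = - \frac{8}{3} \approx -2.6667$)
$\left(-4 + 8\right) + P 9 = \left(-4 + 8\right) - 24 = 4 - 24 = -20$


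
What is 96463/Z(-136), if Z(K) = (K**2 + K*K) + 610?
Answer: 96463/37602 ≈ 2.5654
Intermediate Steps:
Z(K) = 610 + 2*K**2 (Z(K) = (K**2 + K**2) + 610 = 2*K**2 + 610 = 610 + 2*K**2)
96463/Z(-136) = 96463/(610 + 2*(-136)**2) = 96463/(610 + 2*18496) = 96463/(610 + 36992) = 96463/37602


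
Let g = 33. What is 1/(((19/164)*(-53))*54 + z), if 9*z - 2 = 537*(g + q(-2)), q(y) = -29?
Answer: -738/68401 ≈ -0.010789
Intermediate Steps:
z = 2150/9 (z = 2/9 + (537*(33 - 29))/9 = 2/9 + (537*4)/9 = 2/9 + (1/9)*2148 = 2/9 + 716/3 = 2150/9 ≈ 238.89)
1/(((19/164)*(-53))*54 + z) = 1/(((19/164)*(-53))*54 + 2150/9) = 1/(-1007/164*54 + 2150/9) = 1/(-27189/82 + 2150/9) = 1/(-68401/738) = -738/68401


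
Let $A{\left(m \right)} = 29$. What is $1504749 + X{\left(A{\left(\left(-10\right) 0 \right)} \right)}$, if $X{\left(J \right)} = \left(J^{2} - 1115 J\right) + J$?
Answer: $1473284$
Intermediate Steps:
$X{\left(J \right)} = J^{2} - 1114 J$
$1504749 + X{\left(A{\left(\left(-10\right) 0 \right)} \right)} = 1504749 + 29 \left(-1114 + 29\right) = 1504749 + 29 \left(-1085\right) = 1504749 - 31465 = 1473284$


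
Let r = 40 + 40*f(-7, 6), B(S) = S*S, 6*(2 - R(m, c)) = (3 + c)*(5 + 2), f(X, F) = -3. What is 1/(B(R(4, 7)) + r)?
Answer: 9/121 ≈ 0.074380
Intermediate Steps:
R(m, c) = -3/2 - 7*c/6 (R(m, c) = 2 - (3 + c)*(5 + 2)/6 = 2 - (3 + c)*7/6 = 2 - (21 + 7*c)/6 = 2 + (-7/2 - 7*c/6) = -3/2 - 7*c/6)
B(S) = S²
r = -80 (r = 40 + 40*(-3) = 40 - 120 = -80)
1/(B(R(4, 7)) + r) = 1/((-3/2 - 7/6*7)² - 80) = 1/((-3/2 - 49/6)² - 80) = 1/((-29/3)² - 80) = 1/(841/9 - 80) = 1/(121/9) = 9/121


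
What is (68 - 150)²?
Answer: 6724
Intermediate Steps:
(68 - 150)² = (-82)² = 6724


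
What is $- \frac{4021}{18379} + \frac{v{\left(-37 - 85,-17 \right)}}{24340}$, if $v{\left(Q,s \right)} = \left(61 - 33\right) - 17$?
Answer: $- \frac{97668971}{447344860} \approx -0.21833$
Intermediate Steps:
$v{\left(Q,s \right)} = 11$ ($v{\left(Q,s \right)} = 28 - 17 = 11$)
$- \frac{4021}{18379} + \frac{v{\left(-37 - 85,-17 \right)}}{24340} = - \frac{4021}{18379} + \frac{11}{24340} = - \frac{97668971}{447344860}$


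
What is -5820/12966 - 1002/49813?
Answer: -50483932/107645893 ≈ -0.46898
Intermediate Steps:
-5820/12966 - 1002/49813 = -5820*1/12966 - 1002*1/49813 = -970/2161 - 1002/49813 = -50483932/107645893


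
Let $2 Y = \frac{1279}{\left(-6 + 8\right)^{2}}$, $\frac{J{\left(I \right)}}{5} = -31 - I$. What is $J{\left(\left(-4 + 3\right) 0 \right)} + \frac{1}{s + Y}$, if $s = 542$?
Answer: $- \frac{870317}{5615} \approx -155.0$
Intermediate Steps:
$J{\left(I \right)} = -155 - 5 I$ ($J{\left(I \right)} = 5 \left(-31 - I\right) = -155 - 5 I$)
$Y = \frac{1279}{8}$ ($Y = \frac{1279 \frac{1}{\left(-6 + 8\right)^{2}}}{2} = \frac{1279 \frac{1}{2^{2}}}{2} = \frac{1279 \cdot \frac{1}{4}}{2} = \frac{1}{2} \cdot \frac{1279}{4} = \frac{1279}{8} \approx 159.88$)
$J{\left(\left(-4 + 3\right) 0 \right)} + \frac{1}{s + Y} = \left(-155 - 5 \left(-4 + 3\right) 0\right) + \frac{1}{542 + \frac{1279}{8}} = \left(-155 - 5 \left(\left(-1\right) 0\right)\right) + \frac{1}{\frac{5615}{8}} = \left(-155 - 0\right) + \frac{8}{5615} = \left(-155 + 0\right) + \frac{8}{5615} = -155 + \frac{8}{5615} = - \frac{870317}{5615}$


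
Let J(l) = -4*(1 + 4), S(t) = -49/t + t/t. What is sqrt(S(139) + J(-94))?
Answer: I*sqrt(373910)/139 ≈ 4.3991*I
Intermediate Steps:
S(t) = 1 - 49/t (S(t) = -49/t + 1 = 1 - 49/t)
J(l) = -20 (J(l) = -4*5 = -20)
sqrt(S(139) + J(-94)) = sqrt((-49 + 139)/139 - 20) = sqrt((1/139)*90 - 20) = sqrt(90/139 - 20) = sqrt(-2690/139) = I*sqrt(373910)/139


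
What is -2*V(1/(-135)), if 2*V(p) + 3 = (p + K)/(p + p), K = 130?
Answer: 17555/2 ≈ 8777.5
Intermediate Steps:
V(p) = -3/2 + (130 + p)/(4*p) (V(p) = -3/2 + ((p + 130)/(p + p))/2 = -3/2 + ((130 + p)/((2*p)))/2 = -3/2 + ((130 + p)*(1/(2*p)))/2 = -3/2 + ((130 + p)/(2*p))/2 = -3/2 + (130 + p)/(4*p))
-2*V(1/(-135)) = -5*(26 - 1/(-135))/(2*(1/(-135))) = -5*(26 - 1*(-1/135))/(2*(-1/135)) = -5*(-135)*(26 + 1/135)/2 = -5*(-135)*3511/(2*135) = -2*(-17555/4) = 17555/2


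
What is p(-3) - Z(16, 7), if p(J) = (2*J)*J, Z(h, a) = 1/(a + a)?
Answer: 251/14 ≈ 17.929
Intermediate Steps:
Z(h, a) = 1/(2*a)
p(J) = 2*J²
p(-3) - Z(16, 7) = 2*(-3)² - 1/(2*7) = 2*9 - 1/(2*7) = 18 - 1*1/14 = 18 - 1/14 = 251/14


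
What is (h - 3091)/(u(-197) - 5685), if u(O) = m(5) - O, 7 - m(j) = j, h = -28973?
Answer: 16032/2743 ≈ 5.8447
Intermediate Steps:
m(j) = 7 - j
u(O) = 2 - O (u(O) = (7 - 1*5) - O = (7 - 5) - O = 2 - O)
(h - 3091)/(u(-197) - 5685) = (-28973 - 3091)/((2 - 1*(-197)) - 5685) = -32064/((2 + 197) - 5685) = -32064/(199 - 5685) = -32064/(-5486) = -32064*(-1/5486) = 16032/2743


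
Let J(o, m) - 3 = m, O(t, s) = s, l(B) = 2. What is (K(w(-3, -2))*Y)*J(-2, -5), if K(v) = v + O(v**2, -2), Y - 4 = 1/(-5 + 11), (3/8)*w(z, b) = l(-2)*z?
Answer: 150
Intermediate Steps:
w(z, b) = 16*z/3 (w(z, b) = 8*(2*z)/3 = 16*z/3)
J(o, m) = 3 + m
Y = 25/6 (Y = 4 + 1/(-5 + 11) = 4 + 1/6 = 25/6 ≈ 4.1667)
K(v) = -2 + v (K(v) = v - 2 = -2 + v)
(K(w(-3, -2))*Y)*J(-2, -5) = ((-2 + (16/3)*(-3))*(25/6))*(3 - 5) = ((-2 - 16)*(25/6))*(-2) = -18*25/6*(-2) = -75*(-2) = 150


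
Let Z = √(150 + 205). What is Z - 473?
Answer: -473 + √355 ≈ -454.16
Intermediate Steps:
Z = √355 ≈ 18.841
Z - 473 = √355 - 473 = -473 + √355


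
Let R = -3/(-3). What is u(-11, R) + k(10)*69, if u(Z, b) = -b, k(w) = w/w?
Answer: 68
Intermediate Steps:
k(w) = 1
R = 1 (R = -3*(-⅓) = 1)
u(-11, R) + k(10)*69 = -1*1 + 1*69 = -1 + 69 = 68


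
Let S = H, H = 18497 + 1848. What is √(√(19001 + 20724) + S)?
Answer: √(20345 + 5*√1589) ≈ 143.33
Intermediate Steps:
H = 20345
S = 20345
√(√(19001 + 20724) + S) = √(√(19001 + 20724) + 20345) = √(√39725 + 20345) = √(5*√1589 + 20345) = √(20345 + 5*√1589)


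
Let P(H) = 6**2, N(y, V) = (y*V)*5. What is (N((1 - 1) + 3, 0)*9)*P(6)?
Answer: 0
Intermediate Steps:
N(y, V) = 5*V*y (N(y, V) = (V*y)*5 = 5*V*y)
P(H) = 36
(N((1 - 1) + 3, 0)*9)*P(6) = ((5*0*((1 - 1) + 3))*9)*36 = ((5*0*(0 + 3))*9)*36 = ((5*0*3)*9)*36 = (0*9)*36 = 0*36 = 0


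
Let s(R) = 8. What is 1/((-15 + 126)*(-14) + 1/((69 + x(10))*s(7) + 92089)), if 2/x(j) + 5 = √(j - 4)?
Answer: -253379574595891/393751856186820787 - 16*√6/393751856186820787 ≈ -0.00064350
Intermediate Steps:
x(j) = 2/(-5 + √(-4 + j)) (x(j) = 2/(-5 + √(j - 4)) = 2/(-5 + √(-4 + j)))
1/((-15 + 126)*(-14) + 1/((69 + x(10))*s(7) + 92089)) = 1/((-15 + 126)*(-14) + 1/((69 + 2/(-5 + √(-4 + 10)))*8 + 92089)) = 1/(111*(-14) + 1/((69 + 2/(-5 + √6))*8 + 92089)) = 1/(-1554 + 1/((552 + 16/(-5 + √6)) + 92089)) = 1/(-1554 + 1/(92641 + 16/(-5 + √6)))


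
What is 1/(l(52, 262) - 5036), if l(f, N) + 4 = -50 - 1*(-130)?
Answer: -1/4960 ≈ -0.00020161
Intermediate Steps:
l(f, N) = 76 (l(f, N) = -4 + (-50 - 1*(-130)) = -4 + (-50 + 130) = -4 + 80 = 76)
1/(l(52, 262) - 5036) = 1/(76 - 5036) = 1/(-4960) = -1/4960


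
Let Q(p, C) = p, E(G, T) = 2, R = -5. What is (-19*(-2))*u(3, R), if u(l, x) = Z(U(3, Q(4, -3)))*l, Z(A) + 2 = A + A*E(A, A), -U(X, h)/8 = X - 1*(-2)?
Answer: -13908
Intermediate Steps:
U(X, h) = -16 - 8*X (U(X, h) = -8*(X - 1*(-2)) = -8*(X + 2) = -8*(2 + X) = -16 - 8*X)
Z(A) = -2 + 3*A (Z(A) = -2 + (A + A*2) = -2 + (A + 2*A) = -2 + 3*A)
u(l, x) = -122*l (u(l, x) = (-2 + 3*(-16 - 8*3))*l = (-2 + 3*(-16 - 24))*l = (-2 + 3*(-40))*l = (-2 - 120)*l = -122*l)
(-19*(-2))*u(3, R) = (-19*(-2))*(-122*3) = 38*(-366) = -13908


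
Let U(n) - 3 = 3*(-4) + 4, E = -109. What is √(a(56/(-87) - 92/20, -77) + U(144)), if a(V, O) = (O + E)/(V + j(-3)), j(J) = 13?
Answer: I*√82477430/1687 ≈ 5.3833*I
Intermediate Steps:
U(n) = -5 (U(n) = 3 + (3*(-4) + 4) = 3 + (-12 + 4) = 3 - 8 = -5)
a(V, O) = (-109 + O)/(13 + V) (a(V, O) = (O - 109)/(V + 13) = (-109 + O)/(13 + V))
√(a(56/(-87) - 92/20, -77) + U(144)) = √((-109 - 77)/(13 + (56/(-87) - 92/20)) - 5) = √(-186/(13 + (56*(-1/87) - 92*1/20)) - 5) = √(-186/(13 + (-56/87 - 23/5)) - 5) = √(-186/(13 - 2281/435) - 5) = √(-186/(3374/435) - 5) = √((435/3374)*(-186) - 5) = √(-40455/1687 - 5) = √(-48890/1687) = I*√82477430/1687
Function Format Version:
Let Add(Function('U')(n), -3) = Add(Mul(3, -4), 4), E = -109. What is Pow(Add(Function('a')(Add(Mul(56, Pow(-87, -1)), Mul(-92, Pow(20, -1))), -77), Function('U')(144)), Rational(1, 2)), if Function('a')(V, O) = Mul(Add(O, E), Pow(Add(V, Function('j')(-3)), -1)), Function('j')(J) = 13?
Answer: Mul(Rational(1, 1687), I, Pow(82477430, Rational(1, 2))) ≈ Mul(5.3833, I)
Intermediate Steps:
Function('U')(n) = -5 (Function('U')(n) = Add(3, Add(Mul(3, -4), 4)) = Add(3, Add(-12, 4)) = Add(3, -8) = -5)
Function('a')(V, O) = Mul(Pow(Add(13, V), -1), Add(-109, O)) (Function('a')(V, O) = Mul(Add(O, -109), Pow(Add(V, 13), -1)) = Mul(Add(-109, O), Pow(Add(13, V), -1)) = Mul(Pow(Add(13, V), -1), Add(-109, O)))
Pow(Add(Function('a')(Add(Mul(56, Pow(-87, -1)), Mul(-92, Pow(20, -1))), -77), Function('U')(144)), Rational(1, 2)) = Pow(Add(Mul(Pow(Add(13, Add(Mul(56, Pow(-87, -1)), Mul(-92, Pow(20, -1)))), -1), Add(-109, -77)), -5), Rational(1, 2)) = Pow(Add(Mul(Pow(Add(13, Add(Mul(56, Rational(-1, 87)), Mul(-92, Rational(1, 20)))), -1), -186), -5), Rational(1, 2)) = Pow(Add(Mul(Pow(Add(13, Add(Rational(-56, 87), Rational(-23, 5))), -1), -186), -5), Rational(1, 2)) = Pow(Add(Mul(Pow(Add(13, Rational(-2281, 435)), -1), -186), -5), Rational(1, 2)) = Pow(Add(Mul(Pow(Rational(3374, 435), -1), -186), -5), Rational(1, 2)) = Pow(Add(Mul(Rational(435, 3374), -186), -5), Rational(1, 2)) = Pow(Add(Rational(-40455, 1687), -5), Rational(1, 2)) = Pow(Rational(-48890, 1687), Rational(1, 2)) = Mul(Rational(1, 1687), I, Pow(82477430, Rational(1, 2)))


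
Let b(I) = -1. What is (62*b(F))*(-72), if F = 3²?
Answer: 4464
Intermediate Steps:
F = 9
(62*b(F))*(-72) = (62*(-1))*(-72) = -62*(-72) = 4464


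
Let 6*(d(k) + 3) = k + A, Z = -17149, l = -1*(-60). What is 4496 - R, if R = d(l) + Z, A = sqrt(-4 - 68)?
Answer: 21638 - I*sqrt(2) ≈ 21638.0 - 1.4142*I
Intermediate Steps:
l = 60
A = 6*I*sqrt(2) (A = sqrt(-72) = 6*I*sqrt(2) ≈ 8.4853*I)
d(k) = -3 + k/6 + I*sqrt(2) (d(k) = -3 + (k + 6*I*sqrt(2))/6 = -3 + (k/6 + I*sqrt(2)) = -3 + k/6 + I*sqrt(2))
R = -17142 + I*sqrt(2) (R = (-3 + (1/6)*60 + I*sqrt(2)) - 17149 = (-3 + 10 + I*sqrt(2)) - 17149 = (7 + I*sqrt(2)) - 17149 = -17142 + I*sqrt(2) ≈ -17142.0 + 1.4142*I)
4496 - R = 4496 - (-17142 + I*sqrt(2)) = 4496 + (17142 - I*sqrt(2)) = 21638 - I*sqrt(2)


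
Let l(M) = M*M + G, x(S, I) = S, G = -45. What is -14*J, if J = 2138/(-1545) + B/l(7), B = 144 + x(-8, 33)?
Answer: -705488/1545 ≈ -456.63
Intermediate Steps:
l(M) = -45 + M**2 (l(M) = M*M - 45 = M**2 - 45 = -45 + M**2)
B = 136 (B = 144 - 8 = 136)
J = 50392/1545 (J = 2138/(-1545) + 136/(-45 + 7**2) = 2138*(-1/1545) + 136/(-45 + 49) = -2138/1545 + 136/4 = -2138/1545 + 136*(1/4) = -2138/1545 + 34 = 50392/1545 ≈ 32.616)
-14*J = -14*50392/1545 = -705488/1545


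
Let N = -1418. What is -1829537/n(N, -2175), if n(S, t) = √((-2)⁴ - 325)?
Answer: 1829537*I*√309/309 ≈ 1.0408e+5*I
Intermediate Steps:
n(S, t) = I*√309 (n(S, t) = √(16 - 325) = √(-309) = I*√309)
-1829537/n(N, -2175) = -1829537*(-I*√309/309) = -(-1829537)*I*√309/309 = 1829537*I*√309/309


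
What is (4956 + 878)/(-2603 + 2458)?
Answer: -5834/145 ≈ -40.234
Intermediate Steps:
(4956 + 878)/(-2603 + 2458) = 5834/(-145) = 5834*(-1/145) = -5834/145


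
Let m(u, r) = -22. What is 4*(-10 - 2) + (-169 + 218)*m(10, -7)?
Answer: -1126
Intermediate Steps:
4*(-10 - 2) + (-169 + 218)*m(10, -7) = 4*(-10 - 2) + (-169 + 218)*(-22) = 4*(-12) + 49*(-22) = -48 - 1078 = -1126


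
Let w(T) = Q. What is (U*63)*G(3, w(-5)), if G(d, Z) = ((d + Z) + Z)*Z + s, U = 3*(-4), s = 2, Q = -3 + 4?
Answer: -5292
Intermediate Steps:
Q = 1
w(T) = 1
U = -12
G(d, Z) = 2 + Z*(d + 2*Z) (G(d, Z) = ((d + Z) + Z)*Z + 2 = ((Z + d) + Z)*Z + 2 = (d + 2*Z)*Z + 2 = Z*(d + 2*Z) + 2 = 2 + Z*(d + 2*Z))
(U*63)*G(3, w(-5)) = (-12*63)*(2 + 2*1² + 1*3) = -756*(2 + 2*1 + 3) = -756*(2 + 2 + 3) = -756*7 = -5292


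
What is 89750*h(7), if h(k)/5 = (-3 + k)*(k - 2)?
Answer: 8975000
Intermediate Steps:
h(k) = 5*(-3 + k)*(-2 + k) (h(k) = 5*((-3 + k)*(k - 2)) = 5*((-3 + k)*(-2 + k)) = 5*(-3 + k)*(-2 + k))
89750*h(7) = 89750*(30 - 25*7 + 5*7²) = 89750*(30 - 175 + 5*49) = 89750*(30 - 175 + 245) = 89750*100 = 8975000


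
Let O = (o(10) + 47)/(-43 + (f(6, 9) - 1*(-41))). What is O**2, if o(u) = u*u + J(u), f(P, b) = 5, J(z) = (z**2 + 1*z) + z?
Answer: 7921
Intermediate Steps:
J(z) = z**2 + 2*z (J(z) = (z**2 + z) + z = (z + z**2) + z = z**2 + 2*z)
o(u) = u**2 + u*(2 + u) (o(u) = u*u + u*(2 + u) = u**2 + u*(2 + u))
O = 89 (O = (2*10*(1 + 10) + 47)/(-43 + (5 - 1*(-41))) = (2*10*11 + 47)/(-43 + (5 + 41)) = (220 + 47)/(-43 + 46) = 267/3 = 267*(1/3) = 89)
O**2 = 89**2 = 7921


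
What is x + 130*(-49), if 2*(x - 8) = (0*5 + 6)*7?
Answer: -6341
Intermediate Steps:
x = 29 (x = 8 + ((0*5 + 6)*7)/2 = 8 + ((0 + 6)*7)/2 = 8 + (6*7)/2 = 8 + (1/2)*42 = 8 + 21 = 29)
x + 130*(-49) = 29 + 130*(-49) = 29 - 6370 = -6341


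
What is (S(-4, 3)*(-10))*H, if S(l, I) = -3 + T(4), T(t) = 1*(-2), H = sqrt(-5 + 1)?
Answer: 100*I ≈ 100.0*I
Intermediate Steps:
H = 2*I (H = sqrt(-4) = 2*I ≈ 2.0*I)
T(t) = -2
S(l, I) = -5 (S(l, I) = -3 - 2 = -5)
(S(-4, 3)*(-10))*H = (-5*(-10))*(2*I) = 50*(2*I) = 100*I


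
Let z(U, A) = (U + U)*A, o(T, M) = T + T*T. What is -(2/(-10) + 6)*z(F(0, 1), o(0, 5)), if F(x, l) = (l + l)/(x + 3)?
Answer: 0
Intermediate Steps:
o(T, M) = T + T²
F(x, l) = 2*l/(3 + x) (F(x, l) = (2*l)/(3 + x) = 2*l/(3 + x))
z(U, A) = 2*A*U (z(U, A) = (2*U)*A = 2*A*U)
-(2/(-10) + 6)*z(F(0, 1), o(0, 5)) = -(2/(-10) + 6)*2*(0*(1 + 0))*(2*1/(3 + 0)) = -(2*(-⅒) + 6)*2*(0*1)*(2*1/3) = -(-⅕ + 6)*2*0*(2*1*(⅓)) = -29*2*0*(⅔)/5 = -29*0/5 = -1*0 = 0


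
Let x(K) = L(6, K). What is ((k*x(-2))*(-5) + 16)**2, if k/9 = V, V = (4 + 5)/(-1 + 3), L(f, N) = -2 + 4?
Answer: 151321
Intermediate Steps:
L(f, N) = 2
x(K) = 2
V = 9/2 ≈ 4.5000
k = 81/2 (k = 9*(9/2) = 81/2 ≈ 40.500)
((k*x(-2))*(-5) + 16)**2 = (((81/2)*2)*(-5) + 16)**2 = (81*(-5) + 16)**2 = (-405 + 16)**2 = (-389)**2 = 151321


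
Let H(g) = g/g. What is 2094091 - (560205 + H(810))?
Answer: 1533885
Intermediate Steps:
H(g) = 1
2094091 - (560205 + H(810)) = 2094091 - (560205 + 1) = 2094091 - 1*560206 = 2094091 - 560206 = 1533885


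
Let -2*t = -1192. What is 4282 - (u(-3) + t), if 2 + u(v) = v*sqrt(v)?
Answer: 3688 + 3*I*sqrt(3) ≈ 3688.0 + 5.1962*I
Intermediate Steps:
t = 596 (t = -1/2*(-1192) = 596)
u(v) = -2 + v**(3/2) (u(v) = -2 + v*sqrt(v) = -2 + v**(3/2))
4282 - (u(-3) + t) = 4282 - ((-2 + (-3)**(3/2)) + 596) = 4282 - ((-2 - 3*I*sqrt(3)) + 596) = 4282 - (594 - 3*I*sqrt(3)) = 4282 + (-594 + 3*I*sqrt(3)) = 3688 + 3*I*sqrt(3)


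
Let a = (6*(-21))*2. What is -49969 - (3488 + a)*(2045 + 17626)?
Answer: -63705325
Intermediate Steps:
a = -252 (a = -126*2 = -252)
-49969 - (3488 + a)*(2045 + 17626) = -49969 - (3488 - 252)*(2045 + 17626) = -49969 - 3236*19671 = -49969 - 1*63655356 = -49969 - 63655356 = -63705325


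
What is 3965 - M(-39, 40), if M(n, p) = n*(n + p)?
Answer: 4004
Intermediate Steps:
3965 - M(-39, 40) = 3965 - (-39)*(-39 + 40) = 3965 - (-39) = 3965 - 1*(-39) = 3965 + 39 = 4004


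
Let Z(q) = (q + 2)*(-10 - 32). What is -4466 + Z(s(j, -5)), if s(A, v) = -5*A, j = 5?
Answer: -3500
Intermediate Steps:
Z(q) = -84 - 42*q (Z(q) = (2 + q)*(-42) = -84 - 42*q)
-4466 + Z(s(j, -5)) = -4466 + (-84 - (-210)*5) = -4466 + (-84 - 42*(-25)) = -4466 + (-84 + 1050) = -4466 + 966 = -3500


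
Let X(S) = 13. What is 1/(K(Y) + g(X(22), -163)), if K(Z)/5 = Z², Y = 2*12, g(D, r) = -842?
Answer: 1/2038 ≈ 0.00049068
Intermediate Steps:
Y = 24
K(Z) = 5*Z²
1/(K(Y) + g(X(22), -163)) = 1/(5*24² - 842) = 1/(5*576 - 842) = 1/(2880 - 842) = 1/2038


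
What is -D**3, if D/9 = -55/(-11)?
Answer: -91125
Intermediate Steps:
D = 45 (D = 9*(-55/(-11)) = 9*(-55*(-1)/11) = 9*(-5*(-1)) = 9*5 = 45)
-D**3 = -1*45**3 = -1*91125 = -91125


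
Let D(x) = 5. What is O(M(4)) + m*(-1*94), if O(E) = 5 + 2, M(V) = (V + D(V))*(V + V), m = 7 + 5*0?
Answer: -651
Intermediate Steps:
m = 7 (m = 7 + 0 = 7)
M(V) = 2*V*(5 + V) (M(V) = (V + 5)*(V + V) = (5 + V)*(2*V) = 2*V*(5 + V))
O(E) = 7
O(M(4)) + m*(-1*94) = 7 + 7*(-1*94) = 7 + 7*(-94) = 7 - 658 = -651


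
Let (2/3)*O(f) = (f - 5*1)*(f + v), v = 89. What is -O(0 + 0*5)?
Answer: 1335/2 ≈ 667.50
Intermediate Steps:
O(f) = 3*(-5 + f)*(89 + f)/2 (O(f) = 3*((f - 5*1)*(f + 89))/2 = 3*((f - 5)*(89 + f))/2 = 3*((-5 + f)*(89 + f))/2 = 3*(-5 + f)*(89 + f)/2)
-O(0 + 0*5) = -(-1335/2 + 126*(0 + 0*5) + 3*(0 + 0*5)²/2) = -(-1335/2 + 126*(0 + 0) + 3*(0 + 0)²/2) = -(-1335/2 + 126*0 + (3/2)*0²) = -(-1335/2 + 0 + (3/2)*0) = -(-1335/2 + 0 + 0) = -1*(-1335/2) = 1335/2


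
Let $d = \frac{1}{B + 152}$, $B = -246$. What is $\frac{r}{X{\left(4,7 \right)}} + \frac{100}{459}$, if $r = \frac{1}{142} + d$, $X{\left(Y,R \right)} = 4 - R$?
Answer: $\frac{335536}{1531683} \approx 0.21906$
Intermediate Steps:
$d = - \frac{1}{94}$ ($d = \frac{1}{-246 + 152} = \frac{1}{-94} = - \frac{1}{94} \approx -0.010638$)
$r = - \frac{12}{3337}$ ($r = \frac{1}{142} - \frac{1}{94} = - \frac{12}{3337} \approx -0.003596$)
$\frac{r}{X{\left(4,7 \right)}} + \frac{100}{459} = - \frac{12}{3337 \left(4 - 7\right)} + \frac{100}{459} = - \frac{12}{3337 \left(4 - 7\right)} + 100 \cdot \frac{1}{459} = - \frac{12}{3337 \left(-3\right)} + \frac{100}{459} = \left(- \frac{12}{3337}\right) \left(- \frac{1}{3}\right) + \frac{100}{459} = \frac{4}{3337} + \frac{100}{459} = \frac{335536}{1531683}$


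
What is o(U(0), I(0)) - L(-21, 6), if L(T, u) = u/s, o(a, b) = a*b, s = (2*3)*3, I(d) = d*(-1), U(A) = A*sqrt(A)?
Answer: -1/3 ≈ -0.33333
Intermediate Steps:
U(A) = A**(3/2)
I(d) = -d
s = 18 (s = 6*3 = 18)
L(T, u) = u/18
o(U(0), I(0)) - L(-21, 6) = 0**(3/2)*(-1*0) - 6/18 = 0*0 - 1*1/3 = 0 - 1/3 = -1/3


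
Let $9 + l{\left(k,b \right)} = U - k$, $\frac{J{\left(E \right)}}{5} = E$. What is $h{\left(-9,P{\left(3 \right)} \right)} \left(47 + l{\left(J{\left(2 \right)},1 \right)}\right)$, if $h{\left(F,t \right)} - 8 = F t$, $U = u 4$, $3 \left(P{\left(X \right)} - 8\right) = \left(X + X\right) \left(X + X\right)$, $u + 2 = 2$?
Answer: $-4816$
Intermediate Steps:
$u = 0$ ($u = -2 + 2 = 0$)
$J{\left(E \right)} = 5 E$
$P{\left(X \right)} = 8 + \frac{4 X^{2}}{3}$ ($P{\left(X \right)} = 8 + \frac{\left(X + X\right) \left(X + X\right)}{3} = 8 + \frac{2 X 2 X}{3} = 8 + \frac{4 X^{2}}{3}$)
$U = 0$ ($U = 0 \cdot 4 = 0$)
$l{\left(k,b \right)} = -9 - k$ ($l{\left(k,b \right)} = -9 + \left(0 - k\right) = -9 - k$)
$h{\left(F,t \right)} = 8 + F t$
$h{\left(-9,P{\left(3 \right)} \right)} \left(47 + l{\left(J{\left(2 \right)},1 \right)}\right) = \left(8 - 9 \left(8 + \frac{4 \cdot 3^{2}}{3}\right)\right) \left(47 - \left(9 + 5 \cdot 2\right)\right) = \left(8 - 9 \left(8 + \frac{4}{3} \cdot 9\right)\right) \left(47 - 19\right) = \left(8 - 9 \left(8 + 12\right)\right) \left(47 - 19\right) = \left(8 - 180\right) \left(47 - 19\right) = \left(8 - 180\right) 28 = \left(-172\right) 28 = -4816$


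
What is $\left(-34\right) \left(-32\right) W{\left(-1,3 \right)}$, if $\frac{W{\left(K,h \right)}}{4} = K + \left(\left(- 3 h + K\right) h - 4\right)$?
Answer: $-152320$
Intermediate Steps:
$W{\left(K,h \right)} = -16 + 4 K + 4 h \left(K - 3 h\right)$ ($W{\left(K,h \right)} = 4 \left(K + \left(\left(- 3 h + K\right) h - 4\right)\right) = 4 \left(K + \left(\left(K - 3 h\right) h - 4\right)\right) = 4 \left(K + \left(h \left(K - 3 h\right) - 4\right)\right) = 4 \left(K + \left(-4 + h \left(K - 3 h\right)\right)\right) = 4 \left(-4 + K + h \left(K - 3 h\right)\right) = -16 + 4 K + 4 h \left(K - 3 h\right)$)
$\left(-34\right) \left(-32\right) W{\left(-1,3 \right)} = \left(-34\right) \left(-32\right) \left(-16 - 12 \cdot 3^{2} + 4 \left(-1\right) + 4 \left(-1\right) 3\right) = 1088 \left(-16 - 108 - 4 - 12\right) = 1088 \left(-140\right) = -152320$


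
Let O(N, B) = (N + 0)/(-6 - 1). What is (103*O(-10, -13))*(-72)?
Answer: -74160/7 ≈ -10594.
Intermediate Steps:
O(N, B) = -N/7 (O(N, B) = N/(-7) = N*(-⅐) = -N/7)
(103*O(-10, -13))*(-72) = (103*(-⅐*(-10)))*(-72) = (103*(10/7))*(-72) = (1030/7)*(-72) = -74160/7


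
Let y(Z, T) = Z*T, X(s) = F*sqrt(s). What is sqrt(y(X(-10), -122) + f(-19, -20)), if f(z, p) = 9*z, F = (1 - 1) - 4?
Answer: sqrt(-171 + 488*I*sqrt(10)) ≈ 26.283 + 29.357*I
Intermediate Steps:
F = -4 (F = 0 - 4 = -4)
X(s) = -4*sqrt(s)
y(Z, T) = T*Z
sqrt(y(X(-10), -122) + f(-19, -20)) = sqrt(-(-488)*sqrt(-10) + 9*(-19)) = sqrt(-(-488)*I*sqrt(10) - 171) = sqrt(488*I*sqrt(10) - 171) = sqrt(-171 + 488*I*sqrt(10))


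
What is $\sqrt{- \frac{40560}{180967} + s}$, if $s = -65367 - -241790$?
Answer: $\frac{\sqrt{5777679205945127}}{180967} \approx 420.03$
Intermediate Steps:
$s = 176423$ ($s = -65367 + 241790 = 176423$)
$\sqrt{- \frac{40560}{180967} + s} = \sqrt{- \frac{40560}{180967} + 176423} = \sqrt{\frac{31926700481}{180967}} = \frac{\sqrt{5777679205945127}}{180967}$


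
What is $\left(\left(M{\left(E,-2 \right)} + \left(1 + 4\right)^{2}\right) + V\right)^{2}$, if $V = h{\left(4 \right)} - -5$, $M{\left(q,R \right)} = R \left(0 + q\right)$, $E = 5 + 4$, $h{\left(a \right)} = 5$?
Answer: $289$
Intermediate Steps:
$E = 9$
$M{\left(q,R \right)} = R q$
$V = 10$ ($V = 5 - -5 = 5 + 5 = 10$)
$\left(\left(M{\left(E,-2 \right)} + \left(1 + 4\right)^{2}\right) + V\right)^{2} = \left(\left(\left(-2\right) 9 + \left(1 + 4\right)^{2}\right) + 10\right)^{2} = \left(\left(-18 + 5^{2}\right) + 10\right)^{2} = \left(\left(-18 + 25\right) + 10\right)^{2} = \left(7 + 10\right)^{2} = 17^{2} = 289$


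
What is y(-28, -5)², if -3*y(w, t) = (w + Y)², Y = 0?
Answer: 614656/9 ≈ 68295.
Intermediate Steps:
y(w, t) = -w²/3 (y(w, t) = -(w + 0)²/3 = -w²/3)
y(-28, -5)² = (-⅓*(-28)²)² = (-⅓*784)² = (-784/3)² = 614656/9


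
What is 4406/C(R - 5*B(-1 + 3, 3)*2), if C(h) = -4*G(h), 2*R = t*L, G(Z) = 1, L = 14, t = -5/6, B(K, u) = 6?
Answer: -2203/2 ≈ -1101.5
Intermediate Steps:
t = -⅚ (t = -5*⅙ = -⅚ ≈ -0.83333)
R = -35/6 (R = (-⅚*14)/2 = (½)*(-35/3) = -35/6 ≈ -5.8333)
C(h) = -4 (C(h) = -4*1 = -4)
4406/C(R - 5*B(-1 + 3, 3)*2) = 4406/(-4) = 4406*(-¼) = -2203/2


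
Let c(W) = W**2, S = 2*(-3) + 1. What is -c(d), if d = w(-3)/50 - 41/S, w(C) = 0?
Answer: -1681/25 ≈ -67.240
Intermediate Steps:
S = -5 (S = -6 + 1 = -5)
d = 41/5 (d = 0/50 - 41/(-5) = 0*(1/50) - 41*(-1/5) = 0 + 41/5 = 41/5 ≈ 8.2000)
-c(d) = -(41/5)**2 = -1*1681/25 = -1681/25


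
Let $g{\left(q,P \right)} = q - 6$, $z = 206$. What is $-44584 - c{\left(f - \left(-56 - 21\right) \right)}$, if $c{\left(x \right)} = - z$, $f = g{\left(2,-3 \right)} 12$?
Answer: $-44378$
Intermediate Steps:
$g{\left(q,P \right)} = -6 + q$ ($g{\left(q,P \right)} = q - 6 = -6 + q$)
$f = -48$ ($f = \left(-6 + 2\right) 12 = \left(-4\right) 12 = -48$)
$c{\left(x \right)} = -206$ ($c{\left(x \right)} = \left(-1\right) 206 = -206$)
$-44584 - c{\left(f - \left(-56 - 21\right) \right)} = -44584 - -206 = -44584 + 206 = -44378$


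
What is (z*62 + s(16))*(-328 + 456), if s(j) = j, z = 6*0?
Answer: 2048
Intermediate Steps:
z = 0
(z*62 + s(16))*(-328 + 456) = (0*62 + 16)*(-328 + 456) = (0 + 16)*128 = 16*128 = 2048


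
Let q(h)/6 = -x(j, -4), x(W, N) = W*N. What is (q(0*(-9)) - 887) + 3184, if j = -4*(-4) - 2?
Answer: 2633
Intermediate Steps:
j = 14 (j = 16 - 2 = 14)
x(W, N) = N*W
q(h) = 336 (q(h) = 6*(-(-4)*14) = 6*(-1*(-56)) = 6*56 = 336)
(q(0*(-9)) - 887) + 3184 = (336 - 887) + 3184 = -551 + 3184 = 2633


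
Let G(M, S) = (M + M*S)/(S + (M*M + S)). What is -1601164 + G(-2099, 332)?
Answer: -7055473824227/4406465 ≈ -1.6012e+6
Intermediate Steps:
G(M, S) = (M + M*S)/(M² + 2*S) (G(M, S) = (M + M*S)/(S + (M² + S)) = (M + M*S)/(S + (S + M²)) = (M + M*S)/(M² + 2*S))
-1601164 + G(-2099, 332) = -1601164 - 2099*(1 + 332)/((-2099)² + 2*332) = -1601164 - 2099*333/(4405801 + 664) = -1601164 - 2099*333/4406465 = -1601164 - 2099*1/4406465*333 = -1601164 - 698967/4406465 = -7055473824227/4406465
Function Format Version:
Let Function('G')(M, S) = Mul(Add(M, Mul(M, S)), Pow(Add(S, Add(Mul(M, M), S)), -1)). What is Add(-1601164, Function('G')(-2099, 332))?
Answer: Rational(-7055473824227, 4406465) ≈ -1.6012e+6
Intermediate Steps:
Function('G')(M, S) = Mul(Pow(Add(Pow(M, 2), Mul(2, S)), -1), Add(M, Mul(M, S))) (Function('G')(M, S) = Mul(Add(M, Mul(M, S)), Pow(Add(S, Add(Pow(M, 2), S)), -1)) = Mul(Add(M, Mul(M, S)), Pow(Add(S, Add(S, Pow(M, 2))), -1)) = Mul(Add(M, Mul(M, S)), Pow(Add(Pow(M, 2), Mul(2, S)), -1)) = Mul(Pow(Add(Pow(M, 2), Mul(2, S)), -1), Add(M, Mul(M, S))))
Add(-1601164, Function('G')(-2099, 332)) = Add(-1601164, Mul(-2099, Pow(Add(Pow(-2099, 2), Mul(2, 332)), -1), Add(1, 332))) = Add(-1601164, Mul(-2099, Pow(Add(4405801, 664), -1), 333)) = Add(-1601164, Mul(-2099, Pow(4406465, -1), 333)) = Add(-1601164, Mul(-2099, Rational(1, 4406465), 333)) = Add(-1601164, Rational(-698967, 4406465)) = Rational(-7055473824227, 4406465)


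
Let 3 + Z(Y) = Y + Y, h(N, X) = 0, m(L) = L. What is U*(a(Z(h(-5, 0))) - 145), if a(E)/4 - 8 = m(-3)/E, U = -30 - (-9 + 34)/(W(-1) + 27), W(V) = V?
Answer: 87745/26 ≈ 3374.8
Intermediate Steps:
U = -805/26 (U = -30 - (-9 + 34)/(-1 + 27) = -30 - 25/26 = -805/26 ≈ -30.962)
Z(Y) = -3 + 2*Y (Z(Y) = -3 + (Y + Y) = -3 + 2*Y)
a(E) = 32 - 12/E (a(E) = 32 + 4*(-3/E) = 32 - 12/E)
U*(a(Z(h(-5, 0))) - 145) = -805*((32 - 12/(-3 + 2*0)) - 145)/26 = -805*((32 - 12/(-3 + 0)) - 145)/26 = -805*((32 - 12/(-3)) - 145)/26 = -805*((32 - 12*(-⅓)) - 145)/26 = -805*((32 + 4) - 145)/26 = -805*(36 - 145)/26 = -805/26*(-109) = 87745/26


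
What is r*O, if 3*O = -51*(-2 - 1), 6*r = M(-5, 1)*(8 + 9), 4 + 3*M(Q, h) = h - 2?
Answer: -1445/6 ≈ -240.83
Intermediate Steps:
M(Q, h) = -2 + h/3 (M(Q, h) = -4/3 + (h - 2)/3 = -4/3 + (-2 + h)/3 = -4/3 + (-2/3 + h/3) = -2 + h/3)
r = -85/18 (r = ((-2 + (1/3)*1)*(8 + 9))/6 = ((-2 + 1/3)*17)/6 = (-5/3*17)/6 = (1/6)*(-85/3) = -85/18 ≈ -4.7222)
O = 51 (O = (-51*(-2 - 1))/3 = (-(-153))/3 = (-51*(-3))/3 = (1/3)*153 = 51)
r*O = -85/18*51 = -1445/6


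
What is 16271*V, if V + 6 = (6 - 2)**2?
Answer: 162710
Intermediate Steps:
V = 10 (V = -6 + (6 - 2)**2 = -6 + 4**2 = -6 + 16 = 10)
16271*V = 16271*10 = 162710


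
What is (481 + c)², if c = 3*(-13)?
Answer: 195364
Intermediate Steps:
c = -39
(481 + c)² = (481 - 39)² = 442² = 195364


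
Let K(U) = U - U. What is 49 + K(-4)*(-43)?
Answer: 49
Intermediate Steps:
K(U) = 0
49 + K(-4)*(-43) = 49 + 0*(-43) = 49 + 0 = 49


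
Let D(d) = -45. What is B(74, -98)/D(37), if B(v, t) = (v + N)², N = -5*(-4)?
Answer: -8836/45 ≈ -196.36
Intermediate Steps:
N = 20
B(v, t) = (20 + v)² (B(v, t) = (v + 20)² = (20 + v)²)
B(74, -98)/D(37) = (20 + 74)²/(-45) = 94²*(-1/45) = 8836*(-1/45) = -8836/45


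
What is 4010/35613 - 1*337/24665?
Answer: 86905069/878394645 ≈ 0.098936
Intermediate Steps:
4010/35613 - 1*337/24665 = 4010*(1/35613) - 337*1/24665 = 4010/35613 - 337/24665 = 86905069/878394645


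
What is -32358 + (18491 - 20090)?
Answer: -33957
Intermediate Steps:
-32358 + (18491 - 20090) = -32358 - 1599 = -33957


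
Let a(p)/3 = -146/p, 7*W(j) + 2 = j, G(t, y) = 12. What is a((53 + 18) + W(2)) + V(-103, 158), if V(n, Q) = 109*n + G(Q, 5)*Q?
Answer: -662939/71 ≈ -9337.2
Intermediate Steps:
W(j) = -2/7 + j/7
a(p) = -438/p (a(p) = 3*(-146/p) = -438/p)
V(n, Q) = 12*Q + 109*n (V(n, Q) = 109*n + 12*Q = 12*Q + 109*n)
a((53 + 18) + W(2)) + V(-103, 158) = -438/((53 + 18) + (-2/7 + (⅐)*2)) + (12*158 + 109*(-103)) = -438/(71 + (-2/7 + 2/7)) + (1896 - 11227) = -438/(71 + 0) - 9331 = -438/71 - 9331 = -662939/71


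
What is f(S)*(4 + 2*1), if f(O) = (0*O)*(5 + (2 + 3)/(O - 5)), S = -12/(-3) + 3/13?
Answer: 0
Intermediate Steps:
S = 55/13 (S = -12*(-⅓) + 3*(1/13) = 4 + 3/13 = 55/13 ≈ 4.2308)
f(O) = 0 (f(O) = 0*(5 + 5/(-5 + O)) = 0)
f(S)*(4 + 2*1) = 0*(4 + 2*1) = 0*(4 + 2) = 0*6 = 0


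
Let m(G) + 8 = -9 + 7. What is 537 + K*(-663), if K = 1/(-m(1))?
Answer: 4707/10 ≈ 470.70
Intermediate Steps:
m(G) = -10 (m(G) = -8 + (-9 + 7) = -8 - 2 = -10)
K = 1/10 (K = 1/(-1*(-10)) = 1/10 ≈ 0.10000)
537 + K*(-663) = 537 + (1/10)*(-663) = 537 - 663/10 = 4707/10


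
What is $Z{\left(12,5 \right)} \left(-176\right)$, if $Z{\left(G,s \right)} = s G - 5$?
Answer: $-9680$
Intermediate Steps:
$Z{\left(G,s \right)} = -5 + G s$ ($Z{\left(G,s \right)} = G s - 5 = -5 + G s$)
$Z{\left(12,5 \right)} \left(-176\right) = \left(-5 + 12 \cdot 5\right) \left(-176\right) = \left(-5 + 60\right) \left(-176\right) = 55 \left(-176\right) = -9680$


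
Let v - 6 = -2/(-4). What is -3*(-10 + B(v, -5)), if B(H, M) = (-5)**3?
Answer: 405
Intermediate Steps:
v = 13/2 (v = 6 - 2/(-4) = 6 - 2*(-1/4) = 6 + 1/2 = 13/2 ≈ 6.5000)
B(H, M) = -125
-3*(-10 + B(v, -5)) = -3*(-10 - 125) = -3*(-135) = 405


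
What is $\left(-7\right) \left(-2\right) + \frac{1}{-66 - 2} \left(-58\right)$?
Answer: $\frac{505}{34} \approx 14.853$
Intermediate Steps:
$\left(-7\right) \left(-2\right) + \frac{1}{-66 - 2} \left(-58\right) = 14 + \frac{1}{-68} \left(-58\right) = 14 - - \frac{29}{34} = 14 + \frac{29}{34} = \frac{505}{34}$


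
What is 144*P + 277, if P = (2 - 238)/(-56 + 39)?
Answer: 38693/17 ≈ 2276.1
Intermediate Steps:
P = 236/17 (P = -236/(-17) = -236*(-1/17) = 236/17 ≈ 13.882)
144*P + 277 = 144*(236/17) + 277 = 33984/17 + 277 = 38693/17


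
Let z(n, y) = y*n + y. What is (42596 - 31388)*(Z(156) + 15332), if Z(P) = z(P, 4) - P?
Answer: 177131232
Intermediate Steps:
z(n, y) = y + n*y (z(n, y) = n*y + y = y + n*y)
Z(P) = 4 + 3*P (Z(P) = 4*(1 + P) - P = (4 + 4*P) - P = 4 + 3*P)
(42596 - 31388)*(Z(156) + 15332) = (42596 - 31388)*((4 + 3*156) + 15332) = 11208*((4 + 468) + 15332) = 11208*(472 + 15332) = 11208*15804 = 177131232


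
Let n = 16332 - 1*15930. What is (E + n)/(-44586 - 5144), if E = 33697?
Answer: -34099/49730 ≈ -0.68568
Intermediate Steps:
n = 402 (n = 16332 - 15930 = 402)
(E + n)/(-44586 - 5144) = (33697 + 402)/(-44586 - 5144) = 34099/(-49730) = 34099*(-1/49730) = -34099/49730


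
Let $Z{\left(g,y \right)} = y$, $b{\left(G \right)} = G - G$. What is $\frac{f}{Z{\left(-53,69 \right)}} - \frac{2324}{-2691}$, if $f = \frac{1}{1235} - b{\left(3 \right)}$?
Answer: $\frac{220783}{255645} \approx 0.86363$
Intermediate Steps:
$b{\left(G \right)} = 0$
$f = \frac{1}{1235}$ ($f = \frac{1}{1235} - 0 = \frac{1}{1235} + 0 = \frac{1}{1235} \approx 0.00080972$)
$\frac{f}{Z{\left(-53,69 \right)}} - \frac{2324}{-2691} = \frac{1}{1235 \cdot 69} - \frac{2324}{-2691} = \frac{1}{1235} \cdot \frac{1}{69} - - \frac{2324}{2691} = \frac{1}{85215} + \frac{2324}{2691} = \frac{220783}{255645}$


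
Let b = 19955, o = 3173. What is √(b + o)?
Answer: 14*√118 ≈ 152.08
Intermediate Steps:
√(b + o) = √(19955 + 3173) = √23128 = 14*√118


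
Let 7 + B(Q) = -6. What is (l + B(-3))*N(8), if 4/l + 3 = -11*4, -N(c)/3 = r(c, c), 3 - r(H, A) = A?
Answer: -9225/47 ≈ -196.28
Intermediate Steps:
r(H, A) = 3 - A
N(c) = -9 + 3*c (N(c) = -3*(3 - c) = -9 + 3*c)
B(Q) = -13 (B(Q) = -7 - 6 = -13)
l = -4/47 (l = 4/(-3 - 11*4) = 4/(-3 - 44) = 4/(-47) = 4*(-1/47) = -4/47 ≈ -0.085106)
(l + B(-3))*N(8) = (-4/47 - 13)*(-9 + 3*8) = -615*(-9 + 24)/47 = -615/47*15 = -9225/47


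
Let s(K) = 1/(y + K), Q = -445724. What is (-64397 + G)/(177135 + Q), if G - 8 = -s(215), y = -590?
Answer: 24145874/100720875 ≈ 0.23973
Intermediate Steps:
s(K) = 1/(-590 + K)
G = 3001/375 (G = 8 - 1/(-590 + 215) = 8 - 1/(-375) = 8 - 1*(-1/375) = 8 + 1/375 = 3001/375 ≈ 8.0027)
(-64397 + G)/(177135 + Q) = (-64397 + 3001/375)/(177135 - 445724) = -24145874/375/(-268589) = -24145874/375*(-1/268589) = 24145874/100720875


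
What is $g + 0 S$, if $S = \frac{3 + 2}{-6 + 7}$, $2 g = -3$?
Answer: $- \frac{3}{2} \approx -1.5$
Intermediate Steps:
$g = - \frac{3}{2}$ ($g = \frac{1}{2} \left(-3\right) = - \frac{3}{2} \approx -1.5$)
$S = 5$ ($S = \frac{5}{1} = 5 \cdot 1 = 5$)
$g + 0 S = - \frac{3}{2} + 0 \cdot 5 = - \frac{3}{2} + 0 = - \frac{3}{2}$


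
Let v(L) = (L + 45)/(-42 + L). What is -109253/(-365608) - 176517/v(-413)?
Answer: -159586153439/731216 ≈ -2.1825e+5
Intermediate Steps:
v(L) = (45 + L)/(-42 + L)
-109253/(-365608) - 176517/v(-413) = -109253/(-365608) - 176517*(-42 - 413)/(45 - 413) = -109253*(-1/365608) - 176517/(-368/(-455)) = 109253/365608 - 176517/((-1/455*(-368))) = 109253/365608 - 176517/368/455 = 109253/365608 - 176517*455/368 = 109253/365608 - 80315235/368 = -159586153439/731216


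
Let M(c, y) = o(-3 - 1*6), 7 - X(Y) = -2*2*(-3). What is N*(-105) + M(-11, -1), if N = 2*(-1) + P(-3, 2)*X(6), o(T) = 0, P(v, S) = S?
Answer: 1260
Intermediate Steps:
X(Y) = -5 (X(Y) = 7 - (-2*2)*(-3) = 7 - (-4)*(-3) = 7 - 1*12 = 7 - 12 = -5)
M(c, y) = 0
N = -12 (N = 2*(-1) + 2*(-5) = -2 - 10 = -12)
N*(-105) + M(-11, -1) = -12*(-105) + 0 = 1260 + 0 = 1260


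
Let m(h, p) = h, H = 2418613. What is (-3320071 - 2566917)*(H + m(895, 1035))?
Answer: -14243614561904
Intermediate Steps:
(-3320071 - 2566917)*(H + m(895, 1035)) = (-3320071 - 2566917)*(2418613 + 895) = -5886988*2419508 = -14243614561904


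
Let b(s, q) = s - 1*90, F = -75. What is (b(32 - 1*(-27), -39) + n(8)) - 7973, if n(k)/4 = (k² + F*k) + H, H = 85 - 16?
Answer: -9872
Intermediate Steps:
H = 69
n(k) = 276 - 300*k + 4*k² (n(k) = 4*((k² - 75*k) + 69) = 4*(69 + k² - 75*k) = 276 - 300*k + 4*k²)
b(s, q) = -90 + s (b(s, q) = s - 90 = -90 + s)
(b(32 - 1*(-27), -39) + n(8)) - 7973 = ((-90 + (32 - 1*(-27))) + (276 - 300*8 + 4*8²)) - 7973 = ((-90 + (32 + 27)) + (276 - 2400 + 4*64)) - 7973 = ((-90 + 59) + (276 - 2400 + 256)) - 7973 = (-31 - 1868) - 7973 = -1899 - 7973 = -9872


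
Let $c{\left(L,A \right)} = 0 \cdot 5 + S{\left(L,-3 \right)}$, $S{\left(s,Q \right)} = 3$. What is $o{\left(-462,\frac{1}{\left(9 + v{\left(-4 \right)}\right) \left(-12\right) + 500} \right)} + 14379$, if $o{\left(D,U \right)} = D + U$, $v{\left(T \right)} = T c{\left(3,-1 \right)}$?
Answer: $\frac{7459513}{536} \approx 13917.0$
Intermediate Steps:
$c{\left(L,A \right)} = 3$ ($c{\left(L,A \right)} = 0 \cdot 5 + 3 = 0 + 3 = 3$)
$v{\left(T \right)} = 3 T$ ($v{\left(T \right)} = T 3 = 3 T$)
$o{\left(-462,\frac{1}{\left(9 + v{\left(-4 \right)}\right) \left(-12\right) + 500} \right)} + 14379 = \left(-462 + \frac{1}{\left(9 + 3 \left(-4\right)\right) \left(-12\right) + 500}\right) + 14379 = \left(-462 + \frac{1}{\left(9 - 12\right) \left(-12\right) + 500}\right) + 14379 = \left(-462 + \frac{1}{\left(-3\right) \left(-12\right) + 500}\right) + 14379 = \left(-462 + \frac{1}{36 + 500}\right) + 14379 = \left(-462 + \frac{1}{536}\right) + 14379 = - \frac{247631}{536} + 14379 = \frac{7459513}{536}$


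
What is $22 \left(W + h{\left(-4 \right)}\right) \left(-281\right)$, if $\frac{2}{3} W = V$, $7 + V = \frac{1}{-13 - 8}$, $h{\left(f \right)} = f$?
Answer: $\frac{630564}{7} \approx 90081.0$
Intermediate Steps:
$V = - \frac{148}{21}$ ($V = -7 + \frac{1}{-13 - 8} = -7 + \frac{1}{-21} = -7 - \frac{1}{21} = - \frac{148}{21} \approx -7.0476$)
$W = - \frac{74}{7}$ ($W = \frac{3}{2} \left(- \frac{148}{21}\right) = - \frac{74}{7} \approx -10.571$)
$22 \left(W + h{\left(-4 \right)}\right) \left(-281\right) = 22 \left(- \frac{74}{7} - 4\right) \left(-281\right) = 22 \left(- \frac{102}{7}\right) \left(-281\right) = \left(- \frac{2244}{7}\right) \left(-281\right) = \frac{630564}{7}$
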